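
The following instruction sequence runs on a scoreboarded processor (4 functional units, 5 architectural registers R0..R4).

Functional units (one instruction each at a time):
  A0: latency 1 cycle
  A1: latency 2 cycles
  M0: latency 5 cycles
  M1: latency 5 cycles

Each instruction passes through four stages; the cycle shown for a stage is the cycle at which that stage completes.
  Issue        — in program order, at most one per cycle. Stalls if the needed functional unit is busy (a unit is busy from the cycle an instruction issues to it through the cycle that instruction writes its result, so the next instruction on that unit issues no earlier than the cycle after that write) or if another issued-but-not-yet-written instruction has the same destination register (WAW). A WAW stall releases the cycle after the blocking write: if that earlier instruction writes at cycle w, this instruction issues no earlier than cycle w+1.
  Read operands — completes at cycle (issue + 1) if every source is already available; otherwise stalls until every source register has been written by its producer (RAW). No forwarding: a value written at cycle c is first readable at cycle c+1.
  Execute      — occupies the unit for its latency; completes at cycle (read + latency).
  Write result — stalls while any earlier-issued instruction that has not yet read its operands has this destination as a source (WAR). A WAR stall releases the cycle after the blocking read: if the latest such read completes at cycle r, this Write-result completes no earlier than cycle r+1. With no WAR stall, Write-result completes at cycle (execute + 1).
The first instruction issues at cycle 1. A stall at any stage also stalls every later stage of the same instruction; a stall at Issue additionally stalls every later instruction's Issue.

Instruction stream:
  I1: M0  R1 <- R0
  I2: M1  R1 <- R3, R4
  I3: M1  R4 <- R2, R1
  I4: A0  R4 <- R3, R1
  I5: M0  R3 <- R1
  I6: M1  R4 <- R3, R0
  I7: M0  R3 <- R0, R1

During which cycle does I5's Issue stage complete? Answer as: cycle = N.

I1: IS=1 RO=2 EX=7 WR=8
I2: IS=9 RO=10 EX=15 WR=16  [WAW R1: wait I1 write@8]
I3: IS=17 RO=18 EX=23 WR=24  [struct: M1 busy until I2 writes@16]
I4: IS=25 RO=26 EX=27 WR=28  [WAW R4: wait I3 write@24]
I5: IS=26 RO=27 EX=32 WR=33
I6: IS=29 RO=34 EX=39 WR=40  [WAW R4: wait I4 write@28; RAW R3: wait I5 write@33]
I7: IS=34 RO=35 EX=40 WR=41  [struct: M0 busy until I5 writes@33]

cycle = 26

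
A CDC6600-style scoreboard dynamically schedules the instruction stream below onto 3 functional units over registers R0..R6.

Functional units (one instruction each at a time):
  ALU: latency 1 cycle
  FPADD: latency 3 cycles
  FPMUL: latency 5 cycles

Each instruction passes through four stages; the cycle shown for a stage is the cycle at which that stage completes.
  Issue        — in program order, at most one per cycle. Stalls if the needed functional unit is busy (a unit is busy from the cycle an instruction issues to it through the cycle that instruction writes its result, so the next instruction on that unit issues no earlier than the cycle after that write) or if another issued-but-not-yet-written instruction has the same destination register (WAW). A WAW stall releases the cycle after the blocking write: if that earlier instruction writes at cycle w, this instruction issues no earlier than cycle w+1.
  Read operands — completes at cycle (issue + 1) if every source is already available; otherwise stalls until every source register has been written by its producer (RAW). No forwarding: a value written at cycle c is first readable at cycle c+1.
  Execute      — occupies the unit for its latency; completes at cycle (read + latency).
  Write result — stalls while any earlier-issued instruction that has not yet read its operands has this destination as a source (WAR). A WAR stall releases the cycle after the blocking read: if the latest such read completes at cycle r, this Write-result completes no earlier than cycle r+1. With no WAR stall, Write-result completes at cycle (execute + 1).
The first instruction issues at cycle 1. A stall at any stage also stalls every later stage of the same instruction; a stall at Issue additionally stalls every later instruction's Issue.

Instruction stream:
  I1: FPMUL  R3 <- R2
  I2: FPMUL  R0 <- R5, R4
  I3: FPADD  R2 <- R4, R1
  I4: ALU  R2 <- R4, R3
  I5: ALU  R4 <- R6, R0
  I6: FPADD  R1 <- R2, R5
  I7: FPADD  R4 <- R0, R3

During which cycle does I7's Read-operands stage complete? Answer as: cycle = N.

I1  is:1  ro:2  ex:7  wr:8
I2  is:9  ro:10  ex:15  wr:16  — struct: FPMUL busy until I1 writes@8
I3  is:10  ro:11  ex:14  wr:15
I4  is:16  ro:17  ex:18  wr:19  — WAW R2: wait I3 write@15
I5  is:20  ro:21  ex:22  wr:23  — struct: ALU busy until I4 writes@19
I6  is:21  ro:22  ex:25  wr:26
I7  is:27  ro:28  ex:31  wr:32  — struct: FPADD busy until I6 writes@26

cycle = 28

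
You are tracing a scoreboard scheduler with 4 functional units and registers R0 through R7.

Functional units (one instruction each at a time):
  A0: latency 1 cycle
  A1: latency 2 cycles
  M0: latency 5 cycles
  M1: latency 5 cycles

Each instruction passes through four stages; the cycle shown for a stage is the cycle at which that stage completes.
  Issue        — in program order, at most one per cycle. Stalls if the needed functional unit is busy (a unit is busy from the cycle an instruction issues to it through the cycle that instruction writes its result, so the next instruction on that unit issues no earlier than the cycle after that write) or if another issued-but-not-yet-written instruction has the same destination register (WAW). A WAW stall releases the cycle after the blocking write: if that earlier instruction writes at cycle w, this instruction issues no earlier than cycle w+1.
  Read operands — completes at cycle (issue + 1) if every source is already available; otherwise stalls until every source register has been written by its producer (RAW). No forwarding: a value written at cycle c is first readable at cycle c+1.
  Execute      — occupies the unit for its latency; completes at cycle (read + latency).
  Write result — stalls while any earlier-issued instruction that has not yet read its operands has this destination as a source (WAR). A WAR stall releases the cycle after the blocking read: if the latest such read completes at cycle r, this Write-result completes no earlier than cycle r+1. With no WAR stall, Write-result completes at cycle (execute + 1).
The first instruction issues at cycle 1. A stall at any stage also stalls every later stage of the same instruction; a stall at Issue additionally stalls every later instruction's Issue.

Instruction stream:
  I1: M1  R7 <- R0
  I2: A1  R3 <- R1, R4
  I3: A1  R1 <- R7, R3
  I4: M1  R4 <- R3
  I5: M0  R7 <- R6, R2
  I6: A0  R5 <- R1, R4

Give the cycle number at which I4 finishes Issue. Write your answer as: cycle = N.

I1  is:1  ro:2  ex:7  wr:8
I2  is:2  ro:3  ex:5  wr:6
I3  is:7  ro:9  ex:11  wr:12  — struct: A1 busy until I2 writes@6, RAW R7: wait I1 write@8
I4  is:9  ro:10  ex:15  wr:16  — struct: M1 busy until I1 writes@8
I5  is:10  ro:11  ex:16  wr:17
I6  is:11  ro:17  ex:18  wr:19  — RAW R4: wait I4 write@16

cycle = 9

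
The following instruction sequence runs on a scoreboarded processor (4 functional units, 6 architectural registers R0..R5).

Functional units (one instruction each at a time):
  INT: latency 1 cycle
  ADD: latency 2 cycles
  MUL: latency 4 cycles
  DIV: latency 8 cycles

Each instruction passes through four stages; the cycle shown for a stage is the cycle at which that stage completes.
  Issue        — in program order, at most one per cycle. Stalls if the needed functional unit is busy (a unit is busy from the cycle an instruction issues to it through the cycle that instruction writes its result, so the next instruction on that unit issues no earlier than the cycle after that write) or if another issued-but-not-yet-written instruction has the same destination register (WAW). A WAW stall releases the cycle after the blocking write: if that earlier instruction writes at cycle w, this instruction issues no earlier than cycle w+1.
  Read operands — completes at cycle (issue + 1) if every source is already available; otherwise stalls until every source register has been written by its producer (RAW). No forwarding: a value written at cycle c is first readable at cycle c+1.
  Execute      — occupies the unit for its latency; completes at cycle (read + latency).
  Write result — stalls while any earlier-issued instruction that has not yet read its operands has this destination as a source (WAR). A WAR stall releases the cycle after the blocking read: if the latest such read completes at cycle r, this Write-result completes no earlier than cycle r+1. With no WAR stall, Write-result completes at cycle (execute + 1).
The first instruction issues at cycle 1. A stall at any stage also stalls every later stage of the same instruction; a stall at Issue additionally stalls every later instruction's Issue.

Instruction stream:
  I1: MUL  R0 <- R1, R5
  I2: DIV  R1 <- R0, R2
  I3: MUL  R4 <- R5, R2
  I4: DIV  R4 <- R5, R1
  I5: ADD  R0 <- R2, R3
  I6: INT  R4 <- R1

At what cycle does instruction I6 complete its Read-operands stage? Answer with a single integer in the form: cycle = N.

cycle = 30

I1  is:1  ro:2  ex:6  wr:7
I2  is:2  ro:8  ex:16  wr:17  — RAW R0: wait I1 write@7
I3  is:8  ro:9  ex:13  wr:14  — struct: MUL busy until I1 writes@7
I4  is:18  ro:19  ex:27  wr:28  — struct: DIV busy until I2 writes@17
I5  is:19  ro:20  ex:22  wr:23
I6  is:29  ro:30  ex:31  wr:32  — WAW R4: wait I4 write@28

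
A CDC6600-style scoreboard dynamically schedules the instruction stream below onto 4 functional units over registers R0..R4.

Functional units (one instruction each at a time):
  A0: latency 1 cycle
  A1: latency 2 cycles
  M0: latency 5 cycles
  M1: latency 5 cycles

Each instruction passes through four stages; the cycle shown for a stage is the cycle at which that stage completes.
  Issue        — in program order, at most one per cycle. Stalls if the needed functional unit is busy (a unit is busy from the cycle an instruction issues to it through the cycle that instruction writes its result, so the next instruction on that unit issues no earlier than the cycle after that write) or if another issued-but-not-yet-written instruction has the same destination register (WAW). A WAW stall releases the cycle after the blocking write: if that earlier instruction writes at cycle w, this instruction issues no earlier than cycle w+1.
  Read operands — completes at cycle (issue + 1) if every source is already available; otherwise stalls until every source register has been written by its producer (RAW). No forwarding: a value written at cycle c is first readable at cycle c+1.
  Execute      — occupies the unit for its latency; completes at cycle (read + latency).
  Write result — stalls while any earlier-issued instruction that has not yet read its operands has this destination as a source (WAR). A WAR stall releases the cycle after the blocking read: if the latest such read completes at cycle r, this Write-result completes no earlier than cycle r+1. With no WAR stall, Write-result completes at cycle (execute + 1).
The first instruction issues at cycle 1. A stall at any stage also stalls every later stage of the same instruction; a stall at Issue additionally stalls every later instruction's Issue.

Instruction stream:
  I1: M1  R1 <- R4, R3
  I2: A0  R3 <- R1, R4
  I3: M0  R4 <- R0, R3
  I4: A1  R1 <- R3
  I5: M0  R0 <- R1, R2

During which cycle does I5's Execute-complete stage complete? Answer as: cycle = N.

cycle = 25

cycle 1: I1 dispatched to M1
cycle 2: I1 operands ready; I2 dispatched to A0
cycle 3: I3 dispatched to M0
cycle 7: I1 complete
cycle 8: R1←I1
cycle 9: I2 operands ready; I4 dispatched to A1
cycle 10: I2 complete
cycle 11: R3←I2
cycle 12: I3 operands ready; I4 operands ready
cycle 14: I4 complete
cycle 15: R1←I4
cycle 17: I3 complete
cycle 18: R4←I3
cycle 19: I5 dispatched to M0
cycle 20: I5 operands ready
cycle 25: I5 complete
cycle 26: R0←I5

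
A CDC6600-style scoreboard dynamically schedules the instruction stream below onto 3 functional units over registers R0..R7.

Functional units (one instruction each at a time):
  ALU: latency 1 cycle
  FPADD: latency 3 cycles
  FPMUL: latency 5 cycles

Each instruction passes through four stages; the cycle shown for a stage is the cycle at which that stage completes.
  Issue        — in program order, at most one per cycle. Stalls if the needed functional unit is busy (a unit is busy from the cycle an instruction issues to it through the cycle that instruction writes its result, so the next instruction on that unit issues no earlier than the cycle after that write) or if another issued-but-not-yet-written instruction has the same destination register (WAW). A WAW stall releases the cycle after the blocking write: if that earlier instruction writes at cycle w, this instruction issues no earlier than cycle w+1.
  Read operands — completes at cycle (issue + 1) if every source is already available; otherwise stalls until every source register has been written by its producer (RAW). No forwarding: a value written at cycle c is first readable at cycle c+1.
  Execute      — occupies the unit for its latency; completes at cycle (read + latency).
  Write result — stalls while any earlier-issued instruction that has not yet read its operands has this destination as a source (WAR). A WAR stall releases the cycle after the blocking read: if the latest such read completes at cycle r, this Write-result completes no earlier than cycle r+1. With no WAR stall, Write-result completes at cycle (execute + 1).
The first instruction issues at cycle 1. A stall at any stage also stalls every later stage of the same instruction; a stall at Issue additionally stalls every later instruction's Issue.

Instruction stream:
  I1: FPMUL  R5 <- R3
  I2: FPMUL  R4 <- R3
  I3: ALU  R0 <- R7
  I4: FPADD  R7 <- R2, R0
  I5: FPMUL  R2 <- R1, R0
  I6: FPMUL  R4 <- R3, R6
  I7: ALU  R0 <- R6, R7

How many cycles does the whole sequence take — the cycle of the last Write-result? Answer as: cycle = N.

cycle = 32

cycle 1: I1 issues→FPMUL
cycle 2: I1 reads
cycle 7: I1 exec-done
cycle 8: I1 writes R5
cycle 9: I2 issues→FPMUL
cycle 10: I2 reads | I3 issues→ALU
cycle 11: I3 reads | I4 issues→FPADD
cycle 12: I3 exec-done
cycle 13: I3 writes R0
cycle 14: I4 reads
cycle 15: I2 exec-done
cycle 16: I2 writes R4
cycle 17: I4 exec-done | I5 issues→FPMUL
cycle 18: I4 writes R7 | I5 reads
cycle 23: I5 exec-done
cycle 24: I5 writes R2
cycle 25: I6 issues→FPMUL
cycle 26: I6 reads | I7 issues→ALU
cycle 27: I7 reads
cycle 28: I7 exec-done
cycle 29: I7 writes R0
cycle 31: I6 exec-done
cycle 32: I6 writes R4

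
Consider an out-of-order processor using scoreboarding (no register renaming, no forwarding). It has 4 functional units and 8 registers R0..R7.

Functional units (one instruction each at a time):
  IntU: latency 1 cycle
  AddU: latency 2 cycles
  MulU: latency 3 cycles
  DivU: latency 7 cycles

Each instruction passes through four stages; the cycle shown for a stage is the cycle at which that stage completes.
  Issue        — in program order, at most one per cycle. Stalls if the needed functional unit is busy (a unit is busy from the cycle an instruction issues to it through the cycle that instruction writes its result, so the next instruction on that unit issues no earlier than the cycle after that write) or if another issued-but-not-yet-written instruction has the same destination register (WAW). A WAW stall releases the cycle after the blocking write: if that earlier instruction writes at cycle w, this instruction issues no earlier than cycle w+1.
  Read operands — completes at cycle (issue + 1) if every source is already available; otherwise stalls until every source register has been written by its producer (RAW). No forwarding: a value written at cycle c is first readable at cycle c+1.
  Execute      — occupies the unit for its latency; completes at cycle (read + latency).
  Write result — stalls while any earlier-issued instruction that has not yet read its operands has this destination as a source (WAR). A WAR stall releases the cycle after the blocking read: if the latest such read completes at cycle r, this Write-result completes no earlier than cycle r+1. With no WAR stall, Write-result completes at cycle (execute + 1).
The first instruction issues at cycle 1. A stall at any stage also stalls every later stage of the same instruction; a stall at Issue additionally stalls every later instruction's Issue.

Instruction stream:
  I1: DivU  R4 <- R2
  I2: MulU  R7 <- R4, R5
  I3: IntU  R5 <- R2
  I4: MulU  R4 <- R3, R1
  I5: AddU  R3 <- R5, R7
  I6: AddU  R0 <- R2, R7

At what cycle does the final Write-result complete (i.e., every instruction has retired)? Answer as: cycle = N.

t=1  I1→DivU
t=2  I1 RO | I2→MulU
t=3  I3→IntU
t=4  I3 RO
t=5  I3 EX
t=9  I1 EX
t=10  I1 WR R4
t=11  I2 RO
t=12  I3 WR R5
t=14  I2 EX
t=15  I2 WR R7
t=16  I4→MulU
t=17  I4 RO | I5→AddU
t=18  I5 RO
t=20  I4 EX | I5 EX
t=21  I4 WR R4 | I5 WR R3
t=22  I6→AddU
t=23  I6 RO
t=25  I6 EX
t=26  I6 WR R0

cycle = 26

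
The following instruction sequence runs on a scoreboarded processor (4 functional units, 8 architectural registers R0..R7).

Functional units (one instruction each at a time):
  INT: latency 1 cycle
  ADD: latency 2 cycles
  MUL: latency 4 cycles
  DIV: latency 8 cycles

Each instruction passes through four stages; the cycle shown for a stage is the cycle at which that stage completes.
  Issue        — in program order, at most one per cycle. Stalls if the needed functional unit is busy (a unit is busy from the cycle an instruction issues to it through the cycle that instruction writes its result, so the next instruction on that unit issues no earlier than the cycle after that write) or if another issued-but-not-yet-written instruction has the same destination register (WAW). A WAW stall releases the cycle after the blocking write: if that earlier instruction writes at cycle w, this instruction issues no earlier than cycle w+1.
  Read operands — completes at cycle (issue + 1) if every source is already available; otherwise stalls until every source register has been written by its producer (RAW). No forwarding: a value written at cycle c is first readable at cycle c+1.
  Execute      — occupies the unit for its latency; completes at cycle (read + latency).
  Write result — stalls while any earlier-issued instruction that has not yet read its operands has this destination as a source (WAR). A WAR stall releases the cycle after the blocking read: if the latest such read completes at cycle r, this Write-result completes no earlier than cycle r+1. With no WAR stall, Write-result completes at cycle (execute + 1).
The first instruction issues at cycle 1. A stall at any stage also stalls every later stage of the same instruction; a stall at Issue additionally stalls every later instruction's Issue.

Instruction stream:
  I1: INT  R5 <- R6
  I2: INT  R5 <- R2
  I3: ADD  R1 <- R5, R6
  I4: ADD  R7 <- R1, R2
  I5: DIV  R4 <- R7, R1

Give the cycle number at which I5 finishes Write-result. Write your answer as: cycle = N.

[1] issue I1 (INT)
[2] I1 read-ops
[3] I1 finished on INT
[4] I1→R5
[5] issue I2 (INT)
[6] I2 read-ops; issue I3 (ADD)
[7] I2 finished on INT
[8] I2→R5
[9] I3 read-ops
[11] I3 finished on ADD
[12] I3→R1
[13] issue I4 (ADD)
[14] I4 read-ops; issue I5 (DIV)
[16] I4 finished on ADD
[17] I4→R7
[18] I5 read-ops
[26] I5 finished on DIV
[27] I5→R4

cycle = 27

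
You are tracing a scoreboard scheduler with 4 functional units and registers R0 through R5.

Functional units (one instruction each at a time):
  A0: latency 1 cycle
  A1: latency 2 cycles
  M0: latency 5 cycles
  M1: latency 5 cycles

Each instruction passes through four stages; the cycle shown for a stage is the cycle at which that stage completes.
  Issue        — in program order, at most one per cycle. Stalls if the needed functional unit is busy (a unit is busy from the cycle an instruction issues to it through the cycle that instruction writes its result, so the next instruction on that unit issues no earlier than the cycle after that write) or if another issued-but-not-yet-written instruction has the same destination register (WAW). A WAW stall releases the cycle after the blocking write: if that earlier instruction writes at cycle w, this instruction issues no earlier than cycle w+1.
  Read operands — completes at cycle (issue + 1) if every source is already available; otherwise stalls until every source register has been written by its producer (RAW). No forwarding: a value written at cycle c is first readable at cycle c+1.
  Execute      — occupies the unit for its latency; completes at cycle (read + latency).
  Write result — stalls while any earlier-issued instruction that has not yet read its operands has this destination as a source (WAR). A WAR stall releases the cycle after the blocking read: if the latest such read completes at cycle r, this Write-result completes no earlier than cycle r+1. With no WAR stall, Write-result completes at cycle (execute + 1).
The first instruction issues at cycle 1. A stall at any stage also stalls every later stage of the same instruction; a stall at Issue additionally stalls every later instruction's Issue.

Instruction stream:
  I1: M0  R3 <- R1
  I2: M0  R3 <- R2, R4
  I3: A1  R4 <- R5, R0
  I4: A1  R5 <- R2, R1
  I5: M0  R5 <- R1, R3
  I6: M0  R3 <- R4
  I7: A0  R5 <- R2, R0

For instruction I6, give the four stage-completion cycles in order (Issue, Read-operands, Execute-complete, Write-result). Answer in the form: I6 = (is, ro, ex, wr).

[1] I1 dispatched to M0
[2] I1 operands ready
[7] I1 complete
[8] R3←I1
[9] I2 dispatched to M0
[10] I2 operands ready; I3 dispatched to A1
[11] I3 operands ready
[13] I3 complete
[14] R4←I3
[15] I2 complete; I4 dispatched to A1
[16] R3←I2; I4 operands ready
[18] I4 complete
[19] R5←I4
[20] I5 dispatched to M0
[21] I5 operands ready
[26] I5 complete
[27] R5←I5
[28] I6 dispatched to M0
[29] I6 operands ready; I7 dispatched to A0
[30] I7 operands ready
[31] I7 complete
[32] R5←I7
[34] I6 complete
[35] R3←I6

I6 = (28, 29, 34, 35)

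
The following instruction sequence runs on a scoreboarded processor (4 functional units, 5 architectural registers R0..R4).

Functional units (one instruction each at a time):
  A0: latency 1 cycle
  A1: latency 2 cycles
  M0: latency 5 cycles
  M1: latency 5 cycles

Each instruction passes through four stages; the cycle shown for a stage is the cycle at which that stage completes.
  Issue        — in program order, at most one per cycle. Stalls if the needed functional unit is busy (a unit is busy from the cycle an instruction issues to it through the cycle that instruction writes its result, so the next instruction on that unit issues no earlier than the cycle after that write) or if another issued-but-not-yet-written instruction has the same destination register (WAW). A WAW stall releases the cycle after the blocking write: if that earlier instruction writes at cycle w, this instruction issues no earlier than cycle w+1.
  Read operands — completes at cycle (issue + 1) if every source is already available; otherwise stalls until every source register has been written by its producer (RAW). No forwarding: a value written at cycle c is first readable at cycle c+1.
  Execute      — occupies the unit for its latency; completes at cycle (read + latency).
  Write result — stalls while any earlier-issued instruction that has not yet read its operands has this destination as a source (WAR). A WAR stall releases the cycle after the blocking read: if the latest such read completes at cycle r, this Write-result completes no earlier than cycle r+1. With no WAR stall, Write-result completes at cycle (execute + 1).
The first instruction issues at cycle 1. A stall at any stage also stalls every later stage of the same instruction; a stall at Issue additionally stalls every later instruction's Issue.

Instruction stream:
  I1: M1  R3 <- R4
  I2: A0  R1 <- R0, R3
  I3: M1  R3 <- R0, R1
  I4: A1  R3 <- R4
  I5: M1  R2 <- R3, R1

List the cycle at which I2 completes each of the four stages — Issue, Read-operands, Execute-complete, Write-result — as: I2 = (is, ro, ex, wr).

  I1 | 1 | 2 | 7 | 8
  I2 | 2 | 9 | 10 | 11   RAW R3: wait I1 write@8
  I3 | 9 | 12 | 17 | 18   struct: M1 busy until I1 writes@8 · RAW R1: wait I2 write@11
  I4 | 19 | 20 | 22 | 23   WAW R3: wait I3 write@18
  I5 | 20 | 24 | 29 | 30   RAW R3: wait I4 write@23

I2 = (2, 9, 10, 11)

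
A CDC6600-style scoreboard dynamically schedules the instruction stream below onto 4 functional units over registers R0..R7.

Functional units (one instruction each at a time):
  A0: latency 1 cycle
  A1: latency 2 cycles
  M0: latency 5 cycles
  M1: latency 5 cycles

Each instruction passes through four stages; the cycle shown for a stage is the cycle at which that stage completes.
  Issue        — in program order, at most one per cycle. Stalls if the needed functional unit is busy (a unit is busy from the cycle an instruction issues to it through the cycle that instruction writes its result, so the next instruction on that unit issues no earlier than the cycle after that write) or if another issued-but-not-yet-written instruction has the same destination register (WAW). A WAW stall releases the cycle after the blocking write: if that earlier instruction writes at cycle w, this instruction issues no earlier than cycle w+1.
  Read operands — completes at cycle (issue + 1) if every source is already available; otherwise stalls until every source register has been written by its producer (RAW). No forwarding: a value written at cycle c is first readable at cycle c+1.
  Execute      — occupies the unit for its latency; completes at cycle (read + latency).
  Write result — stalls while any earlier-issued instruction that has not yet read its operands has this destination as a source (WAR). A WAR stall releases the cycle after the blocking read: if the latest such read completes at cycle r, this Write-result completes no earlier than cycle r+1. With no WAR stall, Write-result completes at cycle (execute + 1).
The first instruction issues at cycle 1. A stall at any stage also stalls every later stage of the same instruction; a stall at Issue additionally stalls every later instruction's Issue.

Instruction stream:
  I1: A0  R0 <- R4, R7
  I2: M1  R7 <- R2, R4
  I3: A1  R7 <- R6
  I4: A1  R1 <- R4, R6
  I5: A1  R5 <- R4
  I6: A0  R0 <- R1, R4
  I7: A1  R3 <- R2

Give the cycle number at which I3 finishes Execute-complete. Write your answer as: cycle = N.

cycle = 13

  I1 | 1 | 2 | 3 | 4
  I2 | 2 | 3 | 8 | 9
  I3 | 10 | 11 | 13 | 14   WAW R7: wait I2 write@9
  I4 | 15 | 16 | 18 | 19   struct: A1 busy until I3 writes@14
  I5 | 20 | 21 | 23 | 24   struct: A1 busy until I4 writes@19
  I6 | 21 | 22 | 23 | 24
  I7 | 25 | 26 | 28 | 29   struct: A1 busy until I5 writes@24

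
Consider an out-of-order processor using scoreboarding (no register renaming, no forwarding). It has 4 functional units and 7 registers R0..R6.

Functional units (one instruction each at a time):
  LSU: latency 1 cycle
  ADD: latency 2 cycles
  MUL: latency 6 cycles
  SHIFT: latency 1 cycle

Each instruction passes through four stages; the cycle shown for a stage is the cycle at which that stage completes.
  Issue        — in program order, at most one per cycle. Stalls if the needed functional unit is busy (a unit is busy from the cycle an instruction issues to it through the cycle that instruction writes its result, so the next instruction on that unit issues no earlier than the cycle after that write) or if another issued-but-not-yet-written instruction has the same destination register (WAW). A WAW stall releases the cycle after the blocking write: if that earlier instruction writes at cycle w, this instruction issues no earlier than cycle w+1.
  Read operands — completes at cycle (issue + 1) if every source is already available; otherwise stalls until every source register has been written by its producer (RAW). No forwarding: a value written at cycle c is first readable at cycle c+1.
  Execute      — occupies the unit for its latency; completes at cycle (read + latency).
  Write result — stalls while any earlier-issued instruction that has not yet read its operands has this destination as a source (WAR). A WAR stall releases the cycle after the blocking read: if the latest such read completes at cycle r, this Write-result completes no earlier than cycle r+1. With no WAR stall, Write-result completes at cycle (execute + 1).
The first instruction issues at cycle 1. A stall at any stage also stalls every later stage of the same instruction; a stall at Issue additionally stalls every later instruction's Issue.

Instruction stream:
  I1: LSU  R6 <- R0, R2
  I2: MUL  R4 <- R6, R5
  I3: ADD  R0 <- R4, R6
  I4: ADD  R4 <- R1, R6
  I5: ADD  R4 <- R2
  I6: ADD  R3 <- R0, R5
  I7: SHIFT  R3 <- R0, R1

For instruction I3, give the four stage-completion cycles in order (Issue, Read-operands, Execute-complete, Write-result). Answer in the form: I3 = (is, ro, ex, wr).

I3 = (3, 13, 15, 16)

cycle 1: I1 issues→LSU
cycle 2: I1 reads · I2 issues→MUL
cycle 3: I1 exec-done · I3 issues→ADD
cycle 4: I1 writes R6
cycle 5: I2 reads
cycle 11: I2 exec-done
cycle 12: I2 writes R4
cycle 13: I3 reads
cycle 15: I3 exec-done
cycle 16: I3 writes R0
cycle 17: I4 issues→ADD
cycle 18: I4 reads
cycle 20: I4 exec-done
cycle 21: I4 writes R4
cycle 22: I5 issues→ADD
cycle 23: I5 reads
cycle 25: I5 exec-done
cycle 26: I5 writes R4
cycle 27: I6 issues→ADD
cycle 28: I6 reads
cycle 30: I6 exec-done
cycle 31: I6 writes R3
cycle 32: I7 issues→SHIFT
cycle 33: I7 reads
cycle 34: I7 exec-done
cycle 35: I7 writes R3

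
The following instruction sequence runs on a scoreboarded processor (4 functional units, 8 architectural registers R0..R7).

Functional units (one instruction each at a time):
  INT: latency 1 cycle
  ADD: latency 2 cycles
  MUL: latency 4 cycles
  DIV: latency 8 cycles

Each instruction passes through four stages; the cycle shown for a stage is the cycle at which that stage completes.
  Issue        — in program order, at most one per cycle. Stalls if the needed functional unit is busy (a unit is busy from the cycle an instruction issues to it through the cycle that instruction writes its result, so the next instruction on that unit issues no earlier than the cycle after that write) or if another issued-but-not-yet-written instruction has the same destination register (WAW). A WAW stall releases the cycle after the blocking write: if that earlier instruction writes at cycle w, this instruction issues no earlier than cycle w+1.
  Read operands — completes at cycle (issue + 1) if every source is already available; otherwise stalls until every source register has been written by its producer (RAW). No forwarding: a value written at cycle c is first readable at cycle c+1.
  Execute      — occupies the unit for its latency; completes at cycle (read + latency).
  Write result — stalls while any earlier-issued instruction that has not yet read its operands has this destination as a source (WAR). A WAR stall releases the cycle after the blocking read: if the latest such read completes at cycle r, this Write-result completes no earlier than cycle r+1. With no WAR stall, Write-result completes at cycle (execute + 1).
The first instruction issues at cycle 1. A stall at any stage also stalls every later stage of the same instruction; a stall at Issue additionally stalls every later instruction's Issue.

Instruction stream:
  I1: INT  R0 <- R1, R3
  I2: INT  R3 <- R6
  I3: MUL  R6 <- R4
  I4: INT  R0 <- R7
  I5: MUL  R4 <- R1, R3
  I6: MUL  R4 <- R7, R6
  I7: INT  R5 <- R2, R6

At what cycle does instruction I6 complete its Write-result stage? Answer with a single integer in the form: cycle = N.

cycle = 26

1) issue 1, read 2, done 3, write 4
2) issue 5, read 6, done 7, write 8  <struct: INT busy until I1 writes@4>
3) issue 6, read 7, done 11, write 12
4) issue 9, read 10, done 11, write 12  <struct: INT busy until I2 writes@8>
5) issue 13, read 14, done 18, write 19  <struct: MUL busy until I3 writes@12>
6) issue 20, read 21, done 25, write 26  <struct: MUL busy until I5 writes@19>
7) issue 21, read 22, done 23, write 24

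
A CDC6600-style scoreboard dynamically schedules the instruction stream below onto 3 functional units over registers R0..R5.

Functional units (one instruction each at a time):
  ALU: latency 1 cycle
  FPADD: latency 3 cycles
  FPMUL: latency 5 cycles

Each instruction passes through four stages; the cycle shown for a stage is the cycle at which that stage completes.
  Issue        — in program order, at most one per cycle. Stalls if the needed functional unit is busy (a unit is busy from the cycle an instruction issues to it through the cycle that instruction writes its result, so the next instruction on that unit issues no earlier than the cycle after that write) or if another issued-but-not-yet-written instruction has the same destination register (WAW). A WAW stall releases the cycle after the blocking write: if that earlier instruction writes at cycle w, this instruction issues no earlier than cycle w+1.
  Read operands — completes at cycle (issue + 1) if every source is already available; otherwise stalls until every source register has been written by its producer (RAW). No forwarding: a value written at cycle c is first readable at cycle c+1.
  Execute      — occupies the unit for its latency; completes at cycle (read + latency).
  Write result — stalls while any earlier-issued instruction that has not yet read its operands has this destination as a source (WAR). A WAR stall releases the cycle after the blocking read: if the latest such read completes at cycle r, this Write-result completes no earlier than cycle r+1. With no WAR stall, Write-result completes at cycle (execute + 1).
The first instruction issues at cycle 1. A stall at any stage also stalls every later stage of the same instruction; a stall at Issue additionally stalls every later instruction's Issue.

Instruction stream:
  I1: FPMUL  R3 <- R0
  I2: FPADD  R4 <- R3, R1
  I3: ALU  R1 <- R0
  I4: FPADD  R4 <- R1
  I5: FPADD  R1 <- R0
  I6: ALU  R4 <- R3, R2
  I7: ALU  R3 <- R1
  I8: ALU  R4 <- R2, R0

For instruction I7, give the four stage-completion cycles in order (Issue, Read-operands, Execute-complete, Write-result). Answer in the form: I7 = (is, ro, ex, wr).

I7 = (25, 26, 27, 28)

t=1  issue I1 (FPMUL)
t=2  I1 read-ops, issue I2 (FPADD)
t=3  issue I3 (ALU)
t=4  I3 read-ops
t=5  I3 finished on ALU
t=7  I1 finished on FPMUL
t=8  I1→R3
t=9  I2 read-ops
t=10  I3→R1
t=12  I2 finished on FPADD
t=13  I2→R4
t=14  issue I4 (FPADD)
t=15  I4 read-ops
t=18  I4 finished on FPADD
t=19  I4→R4
t=20  issue I5 (FPADD)
t=21  I5 read-ops, issue I6 (ALU)
t=22  I6 read-ops
t=23  I6 finished on ALU
t=24  I5 finished on FPADD, I6→R4
t=25  I5→R1, issue I7 (ALU)
t=26  I7 read-ops
t=27  I7 finished on ALU
t=28  I7→R3
t=29  issue I8 (ALU)
t=30  I8 read-ops
t=31  I8 finished on ALU
t=32  I8→R4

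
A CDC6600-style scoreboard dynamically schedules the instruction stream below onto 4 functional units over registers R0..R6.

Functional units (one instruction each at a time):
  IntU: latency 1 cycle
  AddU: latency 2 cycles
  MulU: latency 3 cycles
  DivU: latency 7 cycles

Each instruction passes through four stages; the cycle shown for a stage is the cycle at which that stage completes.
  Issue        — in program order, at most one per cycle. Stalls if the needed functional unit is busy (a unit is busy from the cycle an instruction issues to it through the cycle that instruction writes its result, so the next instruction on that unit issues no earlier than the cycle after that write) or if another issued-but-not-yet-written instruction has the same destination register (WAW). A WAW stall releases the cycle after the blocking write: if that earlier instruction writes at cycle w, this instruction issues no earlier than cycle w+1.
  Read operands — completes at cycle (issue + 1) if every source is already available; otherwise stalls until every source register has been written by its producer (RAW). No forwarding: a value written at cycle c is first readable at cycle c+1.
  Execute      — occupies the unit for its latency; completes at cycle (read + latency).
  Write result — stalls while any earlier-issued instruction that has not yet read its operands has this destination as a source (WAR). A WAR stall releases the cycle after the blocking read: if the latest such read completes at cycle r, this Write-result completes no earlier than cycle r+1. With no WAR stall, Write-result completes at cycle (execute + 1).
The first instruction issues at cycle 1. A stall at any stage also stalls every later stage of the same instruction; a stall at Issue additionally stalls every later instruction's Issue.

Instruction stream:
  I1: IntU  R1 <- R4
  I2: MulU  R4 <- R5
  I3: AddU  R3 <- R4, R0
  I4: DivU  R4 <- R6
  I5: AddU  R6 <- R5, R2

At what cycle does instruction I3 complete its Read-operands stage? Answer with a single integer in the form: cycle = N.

cycle = 8

cycle 1: I1→IntU
cycle 2: I1 RO | I2→MulU
cycle 3: I1 EX | I2 RO | I3→AddU
cycle 4: I1 WR R1
cycle 6: I2 EX
cycle 7: I2 WR R4
cycle 8: I3 RO | I4→DivU
cycle 9: I4 RO
cycle 10: I3 EX
cycle 11: I3 WR R3
cycle 12: I5→AddU
cycle 13: I5 RO
cycle 15: I5 EX
cycle 16: I4 EX | I5 WR R6
cycle 17: I4 WR R4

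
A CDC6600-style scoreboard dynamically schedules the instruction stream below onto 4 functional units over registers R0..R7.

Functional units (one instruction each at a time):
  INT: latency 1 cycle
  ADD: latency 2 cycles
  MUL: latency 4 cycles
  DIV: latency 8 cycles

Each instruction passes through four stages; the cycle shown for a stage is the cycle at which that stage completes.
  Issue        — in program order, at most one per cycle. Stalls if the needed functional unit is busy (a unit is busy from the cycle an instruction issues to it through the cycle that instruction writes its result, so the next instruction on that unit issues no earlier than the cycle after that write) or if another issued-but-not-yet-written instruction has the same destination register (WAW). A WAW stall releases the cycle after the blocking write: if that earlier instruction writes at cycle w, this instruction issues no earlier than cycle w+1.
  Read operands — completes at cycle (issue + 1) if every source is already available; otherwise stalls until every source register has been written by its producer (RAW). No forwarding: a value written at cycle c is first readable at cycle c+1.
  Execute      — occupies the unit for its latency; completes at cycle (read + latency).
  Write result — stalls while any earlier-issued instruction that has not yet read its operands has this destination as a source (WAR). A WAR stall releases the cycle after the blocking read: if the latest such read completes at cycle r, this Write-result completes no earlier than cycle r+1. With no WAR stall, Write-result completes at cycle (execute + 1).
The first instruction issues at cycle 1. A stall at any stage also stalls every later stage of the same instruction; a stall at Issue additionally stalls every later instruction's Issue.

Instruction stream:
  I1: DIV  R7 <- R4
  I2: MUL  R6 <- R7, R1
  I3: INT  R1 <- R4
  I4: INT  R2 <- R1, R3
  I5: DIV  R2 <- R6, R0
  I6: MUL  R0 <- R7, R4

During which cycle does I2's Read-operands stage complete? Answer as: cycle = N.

cycle = 12

[1] I1 dispatched to DIV
[2] I1 operands ready · I2 dispatched to MUL
[3] I3 dispatched to INT
[4] I3 operands ready
[5] I3 complete
[10] I1 complete
[11] R7←I1
[12] I2 operands ready
[13] R1←I3
[14] I4 dispatched to INT
[15] I4 operands ready
[16] I2 complete · I4 complete
[17] R6←I2 · R2←I4
[18] I5 dispatched to DIV
[19] I5 operands ready · I6 dispatched to MUL
[20] I6 operands ready
[24] I6 complete
[25] R0←I6
[27] I5 complete
[28] R2←I5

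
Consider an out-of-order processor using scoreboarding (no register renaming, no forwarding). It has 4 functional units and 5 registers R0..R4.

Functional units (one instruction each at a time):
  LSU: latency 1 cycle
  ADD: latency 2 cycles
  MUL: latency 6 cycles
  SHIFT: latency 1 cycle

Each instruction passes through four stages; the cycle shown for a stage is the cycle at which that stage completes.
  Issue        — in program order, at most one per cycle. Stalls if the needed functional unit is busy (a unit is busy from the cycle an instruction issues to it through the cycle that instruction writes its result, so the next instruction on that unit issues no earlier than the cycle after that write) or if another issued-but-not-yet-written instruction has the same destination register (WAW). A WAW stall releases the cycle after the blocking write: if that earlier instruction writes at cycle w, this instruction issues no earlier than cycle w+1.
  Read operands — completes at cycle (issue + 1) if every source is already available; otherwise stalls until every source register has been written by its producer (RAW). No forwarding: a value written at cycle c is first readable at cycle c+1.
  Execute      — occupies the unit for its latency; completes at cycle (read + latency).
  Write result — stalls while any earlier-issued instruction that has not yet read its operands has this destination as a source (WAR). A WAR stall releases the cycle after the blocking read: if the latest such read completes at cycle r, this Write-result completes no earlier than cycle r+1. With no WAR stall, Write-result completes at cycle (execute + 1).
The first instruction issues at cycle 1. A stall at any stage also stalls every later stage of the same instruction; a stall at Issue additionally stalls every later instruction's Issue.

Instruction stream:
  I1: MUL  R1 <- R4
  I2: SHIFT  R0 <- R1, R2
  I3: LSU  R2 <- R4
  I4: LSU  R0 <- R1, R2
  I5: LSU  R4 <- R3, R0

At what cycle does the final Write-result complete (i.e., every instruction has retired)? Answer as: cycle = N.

I1  is:1  ro:2  ex:8  wr:9
I2  is:2  ro:10  ex:11  wr:12  — RAW R1: wait I1 write@9
I3  is:3  ro:4  ex:5  wr:11  — WAR R2: wait I2 read@10
I4  is:13  ro:14  ex:15  wr:16  — WAW R0: wait I2 write@12
I5  is:17  ro:18  ex:19  wr:20  — struct: LSU busy until I4 writes@16

cycle = 20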